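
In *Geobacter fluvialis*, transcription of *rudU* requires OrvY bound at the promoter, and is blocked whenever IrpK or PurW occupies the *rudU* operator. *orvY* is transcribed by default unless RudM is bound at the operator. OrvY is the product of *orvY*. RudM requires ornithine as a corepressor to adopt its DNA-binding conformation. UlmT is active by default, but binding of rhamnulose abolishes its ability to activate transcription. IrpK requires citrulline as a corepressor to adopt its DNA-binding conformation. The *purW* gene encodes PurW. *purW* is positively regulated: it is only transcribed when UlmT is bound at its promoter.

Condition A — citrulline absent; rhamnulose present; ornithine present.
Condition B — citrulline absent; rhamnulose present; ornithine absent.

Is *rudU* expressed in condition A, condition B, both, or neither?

B only

Condition A:
Citrulline is absent, so IrpK is inactive.
Rhamnulose is present, so UlmT is inactive.
Required activator UlmT is absent, so *purW* is not transcribed.
So PurW is not produced.
Ornithine is present, so RudM is active.
With repressor RudM bound, *orvY* is not transcribed.
So OrvY is not produced.
Required activator OrvY is absent, so *rudU* is not transcribed.
→ *rudU* is OFF in A.
Condition B:
Citrulline is absent, so IrpK is inactive.
Rhamnulose is present, so UlmT is inactive.
Required activator UlmT is absent, so *purW* is not transcribed.
So PurW is not produced.
Ornithine is absent, so RudM is inactive.
With no repressor bound, *orvY* is transcribed.
So OrvY is produced and active.
No repressor is bound and OrvY is active, so *rudU* is transcribed.
→ *rudU* is ON in B.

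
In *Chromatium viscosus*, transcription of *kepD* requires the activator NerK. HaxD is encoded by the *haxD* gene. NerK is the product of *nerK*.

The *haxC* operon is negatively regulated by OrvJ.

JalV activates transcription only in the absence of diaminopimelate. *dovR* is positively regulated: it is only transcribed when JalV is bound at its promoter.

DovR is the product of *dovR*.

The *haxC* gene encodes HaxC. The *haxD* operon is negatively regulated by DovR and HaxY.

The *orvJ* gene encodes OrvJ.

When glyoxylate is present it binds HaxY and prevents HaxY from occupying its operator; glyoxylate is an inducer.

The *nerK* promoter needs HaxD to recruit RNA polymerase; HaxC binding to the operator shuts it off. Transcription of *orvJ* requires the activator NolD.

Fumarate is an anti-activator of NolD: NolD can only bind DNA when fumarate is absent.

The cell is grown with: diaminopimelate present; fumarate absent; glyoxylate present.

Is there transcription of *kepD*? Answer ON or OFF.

Diaminopimelate is present, so JalV is inactive.
Required activator JalV is absent, so *dovR* is not transcribed.
So DovR is not produced.
Glyoxylate is present, so HaxY is inactive.
With no repressor bound, *haxD* is transcribed.
So HaxD is produced and active.
Fumarate is absent, so NolD is active.
No repressor is bound and NolD is active, so *orvJ* is transcribed.
So OrvJ is produced and active.
With repressor OrvJ bound, *haxC* is not transcribed.
So HaxC is not produced.
No repressor is bound and HaxD is active, so *nerK* is transcribed.
So NerK is produced and active.
No repressor is bound and NerK is active, so *kepD* is transcribed.

ON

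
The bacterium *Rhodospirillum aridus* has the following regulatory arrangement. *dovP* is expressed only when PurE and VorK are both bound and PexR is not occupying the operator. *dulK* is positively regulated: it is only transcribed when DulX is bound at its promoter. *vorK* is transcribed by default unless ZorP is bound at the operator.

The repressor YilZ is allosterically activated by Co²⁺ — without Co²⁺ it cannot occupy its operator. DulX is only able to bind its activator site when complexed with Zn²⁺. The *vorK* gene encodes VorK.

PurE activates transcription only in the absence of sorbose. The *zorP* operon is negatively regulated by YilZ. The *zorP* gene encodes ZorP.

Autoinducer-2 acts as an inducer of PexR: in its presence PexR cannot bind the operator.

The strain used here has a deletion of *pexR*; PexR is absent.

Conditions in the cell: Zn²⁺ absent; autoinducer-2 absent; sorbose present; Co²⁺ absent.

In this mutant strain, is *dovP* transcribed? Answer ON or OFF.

OFF

PexR is non-functional in this strain, so it has no effect.
Sorbose is present, so PurE is inactive.
Co²⁺ is absent, so YilZ is inactive.
With no repressor bound, *zorP* is transcribed.
So ZorP is produced and active.
With repressor ZorP bound, *vorK* is not transcribed.
So VorK is not produced.
Required activator PurE is absent, so *dovP* is not transcribed.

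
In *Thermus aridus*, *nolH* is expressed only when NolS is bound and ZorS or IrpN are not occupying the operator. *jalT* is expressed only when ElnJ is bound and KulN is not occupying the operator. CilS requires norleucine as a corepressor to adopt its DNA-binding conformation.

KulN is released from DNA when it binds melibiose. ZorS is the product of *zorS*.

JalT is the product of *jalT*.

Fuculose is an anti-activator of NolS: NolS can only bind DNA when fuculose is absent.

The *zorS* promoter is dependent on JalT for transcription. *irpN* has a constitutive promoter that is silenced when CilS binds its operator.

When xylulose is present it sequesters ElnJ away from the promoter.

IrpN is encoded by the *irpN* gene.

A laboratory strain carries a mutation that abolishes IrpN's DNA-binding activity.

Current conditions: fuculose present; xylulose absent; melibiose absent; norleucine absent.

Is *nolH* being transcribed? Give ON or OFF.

Xylulose is absent, so ElnJ is active.
Melibiose is absent, so KulN is active.
With repressor KulN bound, *jalT* is not transcribed.
So JalT is not produced.
Required activator JalT is absent, so *zorS* is not transcribed.
So ZorS is not produced.
Fuculose is present, so NolS is inactive.
IrpN is non-functional in this strain, so it has no effect.
Required activator NolS is absent, so *nolH* is not transcribed.

OFF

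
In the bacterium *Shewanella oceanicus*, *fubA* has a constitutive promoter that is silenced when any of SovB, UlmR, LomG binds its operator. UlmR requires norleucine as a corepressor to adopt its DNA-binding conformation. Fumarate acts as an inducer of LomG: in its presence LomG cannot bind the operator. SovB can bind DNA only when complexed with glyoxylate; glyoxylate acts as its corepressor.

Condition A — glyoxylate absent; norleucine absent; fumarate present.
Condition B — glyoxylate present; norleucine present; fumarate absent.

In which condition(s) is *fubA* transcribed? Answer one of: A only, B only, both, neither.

A only

Condition A:
Glyoxylate is absent, so SovB is inactive.
Norleucine is absent, so UlmR is inactive.
Fumarate is present, so LomG is inactive.
With no repressor bound, *fubA* is transcribed.
→ *fubA* is ON in A.
Condition B:
Glyoxylate is present, so SovB is active.
Norleucine is present, so UlmR is active.
Fumarate is absent, so LomG is active.
With repressor SovB bound, *fubA* is not transcribed.
→ *fubA* is OFF in B.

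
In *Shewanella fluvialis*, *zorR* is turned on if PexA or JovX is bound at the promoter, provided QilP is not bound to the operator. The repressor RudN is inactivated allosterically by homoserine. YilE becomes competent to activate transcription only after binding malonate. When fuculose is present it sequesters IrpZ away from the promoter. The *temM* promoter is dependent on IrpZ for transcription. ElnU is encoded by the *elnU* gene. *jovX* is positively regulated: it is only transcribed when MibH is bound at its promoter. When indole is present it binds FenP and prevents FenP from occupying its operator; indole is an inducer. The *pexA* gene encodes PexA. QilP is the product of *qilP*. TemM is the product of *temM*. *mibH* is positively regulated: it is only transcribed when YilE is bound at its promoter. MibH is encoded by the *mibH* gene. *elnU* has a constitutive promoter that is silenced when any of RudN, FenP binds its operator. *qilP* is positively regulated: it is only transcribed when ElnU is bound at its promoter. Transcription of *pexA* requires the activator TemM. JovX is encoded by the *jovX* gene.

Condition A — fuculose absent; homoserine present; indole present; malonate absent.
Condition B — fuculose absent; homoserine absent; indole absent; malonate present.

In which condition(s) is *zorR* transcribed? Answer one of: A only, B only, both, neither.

Condition A:
Fuculose is absent, so IrpZ is active.
No repressor is bound and IrpZ is active, so *temM* is transcribed.
So TemM is produced and active.
No repressor is bound and TemM is active, so *pexA* is transcribed.
So PexA is produced and active.
Homoserine is present, so RudN is inactive.
Indole is present, so FenP is inactive.
With no repressor bound, *elnU* is transcribed.
So ElnU is produced and active.
No repressor is bound and ElnU is active, so *qilP* is transcribed.
So QilP is produced and active.
Malonate is absent, so YilE is inactive.
Required activator YilE is absent, so *mibH* is not transcribed.
So MibH is not produced.
Required activator MibH is absent, so *jovX* is not transcribed.
So JovX is not produced.
With repressor QilP bound, *zorR* is not transcribed.
→ *zorR* is OFF in A.
Condition B:
Fuculose is absent, so IrpZ is active.
No repressor is bound and IrpZ is active, so *temM* is transcribed.
So TemM is produced and active.
No repressor is bound and TemM is active, so *pexA* is transcribed.
So PexA is produced and active.
Homoserine is absent, so RudN is active.
Indole is absent, so FenP is active.
With repressor RudN bound, *elnU* is not transcribed.
So ElnU is not produced.
Required activator ElnU is absent, so *qilP* is not transcribed.
So QilP is not produced.
Malonate is present, so YilE is active.
No repressor is bound and YilE is active, so *mibH* is transcribed.
So MibH is produced and active.
No repressor is bound and MibH is active, so *jovX* is transcribed.
So JovX is produced and active.
Activator PexA is present, so *zorR* is transcribed.
→ *zorR* is ON in B.

B only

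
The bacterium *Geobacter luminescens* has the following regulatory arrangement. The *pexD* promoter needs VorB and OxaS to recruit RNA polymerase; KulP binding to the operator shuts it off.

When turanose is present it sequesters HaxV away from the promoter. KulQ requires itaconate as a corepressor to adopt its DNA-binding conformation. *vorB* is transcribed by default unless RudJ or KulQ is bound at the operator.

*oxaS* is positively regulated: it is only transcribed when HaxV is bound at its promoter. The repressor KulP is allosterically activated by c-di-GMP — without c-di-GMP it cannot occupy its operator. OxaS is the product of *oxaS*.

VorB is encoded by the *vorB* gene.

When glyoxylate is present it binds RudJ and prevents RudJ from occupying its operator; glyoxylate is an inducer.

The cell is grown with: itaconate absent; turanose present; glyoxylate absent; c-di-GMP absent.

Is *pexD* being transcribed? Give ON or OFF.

OFF

Glyoxylate is absent, so RudJ is active.
Itaconate is absent, so KulQ is inactive.
With repressor RudJ bound, *vorB* is not transcribed.
So VorB is not produced.
Turanose is present, so HaxV is inactive.
Required activator HaxV is absent, so *oxaS* is not transcribed.
So OxaS is not produced.
c-di-GMP is absent, so KulP is inactive.
Required activator VorB is absent, so *pexD* is not transcribed.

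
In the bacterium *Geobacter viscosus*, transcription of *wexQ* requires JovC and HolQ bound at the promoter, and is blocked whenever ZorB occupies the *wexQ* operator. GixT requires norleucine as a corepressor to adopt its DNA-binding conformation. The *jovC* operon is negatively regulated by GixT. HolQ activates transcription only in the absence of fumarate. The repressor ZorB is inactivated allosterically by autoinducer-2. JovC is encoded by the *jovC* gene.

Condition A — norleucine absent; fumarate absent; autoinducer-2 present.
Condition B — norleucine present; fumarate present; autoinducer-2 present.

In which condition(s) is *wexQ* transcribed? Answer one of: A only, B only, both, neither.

A only

Condition A:
Norleucine is absent, so GixT is inactive.
With no repressor bound, *jovC* is transcribed.
So JovC is produced and active.
Fumarate is absent, so HolQ is active.
Autoinducer-2 is present, so ZorB is inactive.
No repressor is bound and JovC and HolQ are active, so *wexQ* is transcribed.
→ *wexQ* is ON in A.
Condition B:
Norleucine is present, so GixT is active.
With repressor GixT bound, *jovC* is not transcribed.
So JovC is not produced.
Fumarate is present, so HolQ is inactive.
Autoinducer-2 is present, so ZorB is inactive.
Required activator JovC is absent, so *wexQ* is not transcribed.
→ *wexQ* is OFF in B.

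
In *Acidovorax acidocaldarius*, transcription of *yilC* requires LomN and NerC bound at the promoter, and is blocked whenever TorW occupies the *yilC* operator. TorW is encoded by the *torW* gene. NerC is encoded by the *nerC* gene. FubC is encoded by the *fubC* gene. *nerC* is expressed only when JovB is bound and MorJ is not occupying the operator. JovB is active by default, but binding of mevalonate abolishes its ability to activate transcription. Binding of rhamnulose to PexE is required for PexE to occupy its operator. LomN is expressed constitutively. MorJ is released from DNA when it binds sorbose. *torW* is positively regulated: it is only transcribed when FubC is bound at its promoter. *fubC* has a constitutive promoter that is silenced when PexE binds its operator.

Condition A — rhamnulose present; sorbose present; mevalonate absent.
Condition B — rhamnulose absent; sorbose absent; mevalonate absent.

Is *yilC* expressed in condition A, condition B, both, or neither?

Condition A:
Rhamnulose is present, so PexE is active.
With repressor PexE bound, *fubC* is not transcribed.
So FubC is not produced.
Required activator FubC is absent, so *torW* is not transcribed.
So TorW is not produced.
LomN is produced constitutively and is active.
Sorbose is present, so MorJ is inactive.
Mevalonate is absent, so JovB is active.
No repressor is bound and JovB is active, so *nerC* is transcribed.
So NerC is produced and active.
No repressor is bound and LomN and NerC are active, so *yilC* is transcribed.
→ *yilC* is ON in A.
Condition B:
Rhamnulose is absent, so PexE is inactive.
With no repressor bound, *fubC* is transcribed.
So FubC is produced and active.
No repressor is bound and FubC is active, so *torW* is transcribed.
So TorW is produced and active.
LomN is produced constitutively and is active.
Sorbose is absent, so MorJ is active.
Mevalonate is absent, so JovB is active.
With repressor MorJ bound, *nerC* is not transcribed.
So NerC is not produced.
With repressor TorW bound, *yilC* is not transcribed.
→ *yilC* is OFF in B.

A only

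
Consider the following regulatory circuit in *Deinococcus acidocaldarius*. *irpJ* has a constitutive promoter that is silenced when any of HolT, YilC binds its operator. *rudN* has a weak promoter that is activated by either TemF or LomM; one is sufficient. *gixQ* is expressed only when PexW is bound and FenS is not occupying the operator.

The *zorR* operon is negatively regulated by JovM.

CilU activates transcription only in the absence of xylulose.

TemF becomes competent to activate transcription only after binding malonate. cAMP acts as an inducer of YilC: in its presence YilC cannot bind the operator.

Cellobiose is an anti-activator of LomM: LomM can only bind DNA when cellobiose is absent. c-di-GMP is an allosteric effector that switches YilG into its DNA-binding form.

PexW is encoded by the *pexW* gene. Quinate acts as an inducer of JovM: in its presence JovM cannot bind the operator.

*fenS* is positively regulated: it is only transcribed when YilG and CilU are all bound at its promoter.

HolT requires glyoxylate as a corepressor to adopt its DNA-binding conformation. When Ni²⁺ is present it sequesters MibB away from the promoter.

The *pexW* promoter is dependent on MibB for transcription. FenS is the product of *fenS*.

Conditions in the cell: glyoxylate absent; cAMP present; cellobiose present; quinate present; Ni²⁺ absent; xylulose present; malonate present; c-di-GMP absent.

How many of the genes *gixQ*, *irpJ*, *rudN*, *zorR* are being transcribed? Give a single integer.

c-di-GMP is absent, so YilG is inactive.
Xylulose is present, so CilU is inactive.
Required activator YilG is absent, so *fenS* is not transcribed.
So FenS is not produced.
Ni²⁺ is absent, so MibB is active.
No repressor is bound and MibB is active, so *pexW* is transcribed.
So PexW is produced and active.
No repressor is bound and PexW is active, so *gixQ* is transcribed.
→ *gixQ* is ON.
Glyoxylate is absent, so HolT is inactive.
cAMP is present, so YilC is inactive.
With no repressor bound, *irpJ* is transcribed.
→ *irpJ* is ON.
Malonate is present, so TemF is active.
Cellobiose is present, so LomM is inactive.
Activator TemF is present, so *rudN* is transcribed.
→ *rudN* is ON.
Quinate is present, so JovM is inactive.
With no repressor bound, *zorR* is transcribed.
→ *zorR* is ON.
4 of the 4 genes are transcribed.

4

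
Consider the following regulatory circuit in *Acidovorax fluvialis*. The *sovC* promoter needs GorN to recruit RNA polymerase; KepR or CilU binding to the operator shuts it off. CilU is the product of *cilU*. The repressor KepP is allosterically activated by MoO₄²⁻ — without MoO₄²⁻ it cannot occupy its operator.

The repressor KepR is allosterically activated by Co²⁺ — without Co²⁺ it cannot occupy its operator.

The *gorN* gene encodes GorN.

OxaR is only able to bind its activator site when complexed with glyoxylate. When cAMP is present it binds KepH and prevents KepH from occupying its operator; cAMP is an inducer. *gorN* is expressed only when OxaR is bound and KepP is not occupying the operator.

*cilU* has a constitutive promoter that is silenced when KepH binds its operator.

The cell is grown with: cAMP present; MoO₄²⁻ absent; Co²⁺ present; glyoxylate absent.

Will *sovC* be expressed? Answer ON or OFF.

OFF

Co²⁺ is present, so KepR is active.
cAMP is present, so KepH is inactive.
With no repressor bound, *cilU* is transcribed.
So CilU is produced and active.
MoO₄²⁻ is absent, so KepP is inactive.
Glyoxylate is absent, so OxaR is inactive.
Required activator OxaR is absent, so *gorN* is not transcribed.
So GorN is not produced.
With repressor KepR bound, *sovC* is not transcribed.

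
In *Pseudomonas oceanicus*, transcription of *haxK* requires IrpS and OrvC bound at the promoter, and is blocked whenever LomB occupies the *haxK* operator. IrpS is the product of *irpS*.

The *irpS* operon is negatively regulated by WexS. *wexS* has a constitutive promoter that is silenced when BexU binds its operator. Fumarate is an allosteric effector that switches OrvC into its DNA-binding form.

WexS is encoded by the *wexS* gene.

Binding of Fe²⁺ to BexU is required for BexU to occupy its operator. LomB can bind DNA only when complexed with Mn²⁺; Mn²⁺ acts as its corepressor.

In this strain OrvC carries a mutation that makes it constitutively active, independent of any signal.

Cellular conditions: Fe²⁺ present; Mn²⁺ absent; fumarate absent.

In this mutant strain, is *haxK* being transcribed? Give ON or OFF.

Fe²⁺ is present, so BexU is active.
With repressor BexU bound, *wexS* is not transcribed.
So WexS is not produced.
With no repressor bound, *irpS* is transcribed.
So IrpS is produced and active.
OrvC is constitutively active in this strain.
Mn²⁺ is absent, so LomB is inactive.
No repressor is bound and IrpS and OrvC are active, so *haxK* is transcribed.

ON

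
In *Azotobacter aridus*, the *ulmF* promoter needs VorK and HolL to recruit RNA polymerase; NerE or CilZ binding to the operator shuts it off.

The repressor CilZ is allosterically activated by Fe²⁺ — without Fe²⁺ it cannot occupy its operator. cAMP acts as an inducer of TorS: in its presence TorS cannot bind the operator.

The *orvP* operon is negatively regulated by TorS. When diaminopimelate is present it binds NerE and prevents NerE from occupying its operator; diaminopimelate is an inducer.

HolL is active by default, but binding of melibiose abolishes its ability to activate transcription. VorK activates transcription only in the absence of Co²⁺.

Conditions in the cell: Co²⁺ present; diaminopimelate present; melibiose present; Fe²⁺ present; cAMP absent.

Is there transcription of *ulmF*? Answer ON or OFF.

OFF

Co²⁺ is present, so VorK is inactive.
Diaminopimelate is present, so NerE is inactive.
Melibiose is present, so HolL is inactive.
Fe²⁺ is present, so CilZ is active.
With repressor CilZ bound, *ulmF* is not transcribed.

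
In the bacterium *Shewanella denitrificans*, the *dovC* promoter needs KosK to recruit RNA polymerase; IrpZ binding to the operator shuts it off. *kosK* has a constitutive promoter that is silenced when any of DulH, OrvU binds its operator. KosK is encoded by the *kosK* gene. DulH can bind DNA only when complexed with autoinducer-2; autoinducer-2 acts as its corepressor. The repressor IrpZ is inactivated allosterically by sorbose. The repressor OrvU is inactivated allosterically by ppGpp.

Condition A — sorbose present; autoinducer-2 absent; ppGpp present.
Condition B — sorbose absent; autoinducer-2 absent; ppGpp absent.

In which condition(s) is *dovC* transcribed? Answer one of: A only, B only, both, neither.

A only

Condition A:
Sorbose is present, so IrpZ is inactive.
Autoinducer-2 is absent, so DulH is inactive.
ppGpp is present, so OrvU is inactive.
With no repressor bound, *kosK* is transcribed.
So KosK is produced and active.
No repressor is bound and KosK is active, so *dovC* is transcribed.
→ *dovC* is ON in A.
Condition B:
Sorbose is absent, so IrpZ is active.
Autoinducer-2 is absent, so DulH is inactive.
ppGpp is absent, so OrvU is active.
With repressor OrvU bound, *kosK* is not transcribed.
So KosK is not produced.
With repressor IrpZ bound, *dovC* is not transcribed.
→ *dovC* is OFF in B.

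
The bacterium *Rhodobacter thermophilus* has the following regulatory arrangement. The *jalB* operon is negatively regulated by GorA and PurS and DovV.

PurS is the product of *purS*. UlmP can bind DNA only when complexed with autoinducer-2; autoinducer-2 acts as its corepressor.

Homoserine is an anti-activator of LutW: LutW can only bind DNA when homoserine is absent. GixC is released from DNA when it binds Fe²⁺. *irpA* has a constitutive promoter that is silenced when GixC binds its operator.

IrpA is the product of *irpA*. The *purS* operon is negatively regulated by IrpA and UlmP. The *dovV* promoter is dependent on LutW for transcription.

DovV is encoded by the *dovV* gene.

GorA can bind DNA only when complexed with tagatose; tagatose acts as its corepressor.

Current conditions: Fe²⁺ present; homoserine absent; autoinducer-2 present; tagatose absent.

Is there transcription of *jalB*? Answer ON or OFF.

Tagatose is absent, so GorA is inactive.
Fe²⁺ is present, so GixC is inactive.
With no repressor bound, *irpA* is transcribed.
So IrpA is produced and active.
Autoinducer-2 is present, so UlmP is active.
With repressor IrpA bound, *purS* is not transcribed.
So PurS is not produced.
Homoserine is absent, so LutW is active.
No repressor is bound and LutW is active, so *dovV* is transcribed.
So DovV is produced and active.
With repressor DovV bound, *jalB* is not transcribed.

OFF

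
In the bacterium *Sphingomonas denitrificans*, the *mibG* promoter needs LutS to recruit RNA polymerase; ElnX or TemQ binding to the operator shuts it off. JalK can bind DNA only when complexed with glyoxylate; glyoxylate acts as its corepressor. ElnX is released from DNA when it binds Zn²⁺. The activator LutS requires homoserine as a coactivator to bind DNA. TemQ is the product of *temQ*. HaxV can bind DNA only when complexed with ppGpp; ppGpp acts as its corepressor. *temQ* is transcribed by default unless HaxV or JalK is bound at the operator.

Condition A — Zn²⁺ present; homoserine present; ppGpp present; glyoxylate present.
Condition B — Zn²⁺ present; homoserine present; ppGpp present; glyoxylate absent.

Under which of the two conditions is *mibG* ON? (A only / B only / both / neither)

both

Condition A:
Zn²⁺ is present, so ElnX is inactive.
Homoserine is present, so LutS is active.
ppGpp is present, so HaxV is active.
Glyoxylate is present, so JalK is active.
With repressor HaxV bound, *temQ* is not transcribed.
So TemQ is not produced.
No repressor is bound and LutS is active, so *mibG* is transcribed.
→ *mibG* is ON in A.
Condition B:
Zn²⁺ is present, so ElnX is inactive.
Homoserine is present, so LutS is active.
ppGpp is present, so HaxV is active.
Glyoxylate is absent, so JalK is inactive.
With repressor HaxV bound, *temQ* is not transcribed.
So TemQ is not produced.
No repressor is bound and LutS is active, so *mibG* is transcribed.
→ *mibG* is ON in B.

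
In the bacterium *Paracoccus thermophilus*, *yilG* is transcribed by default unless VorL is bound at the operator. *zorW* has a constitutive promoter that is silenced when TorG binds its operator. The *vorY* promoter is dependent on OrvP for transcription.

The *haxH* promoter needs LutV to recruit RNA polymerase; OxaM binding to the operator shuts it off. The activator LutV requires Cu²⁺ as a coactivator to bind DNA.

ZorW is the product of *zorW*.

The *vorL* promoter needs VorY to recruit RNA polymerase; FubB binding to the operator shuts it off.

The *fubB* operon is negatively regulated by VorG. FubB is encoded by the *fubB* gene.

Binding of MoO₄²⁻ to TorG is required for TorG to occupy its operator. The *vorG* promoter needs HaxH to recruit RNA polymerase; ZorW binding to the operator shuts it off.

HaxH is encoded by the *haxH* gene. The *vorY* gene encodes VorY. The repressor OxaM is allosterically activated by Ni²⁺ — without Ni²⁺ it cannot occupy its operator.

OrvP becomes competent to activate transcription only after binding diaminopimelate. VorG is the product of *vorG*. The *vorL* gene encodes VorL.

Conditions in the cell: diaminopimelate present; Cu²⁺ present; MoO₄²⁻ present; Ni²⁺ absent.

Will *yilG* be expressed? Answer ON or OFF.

MoO₄²⁻ is present, so TorG is active.
With repressor TorG bound, *zorW* is not transcribed.
So ZorW is not produced.
Ni²⁺ is absent, so OxaM is inactive.
Cu²⁺ is present, so LutV is active.
No repressor is bound and LutV is active, so *haxH* is transcribed.
So HaxH is produced and active.
No repressor is bound and HaxH is active, so *vorG* is transcribed.
So VorG is produced and active.
With repressor VorG bound, *fubB* is not transcribed.
So FubB is not produced.
Diaminopimelate is present, so OrvP is active.
No repressor is bound and OrvP is active, so *vorY* is transcribed.
So VorY is produced and active.
No repressor is bound and VorY is active, so *vorL* is transcribed.
So VorL is produced and active.
With repressor VorL bound, *yilG* is not transcribed.

OFF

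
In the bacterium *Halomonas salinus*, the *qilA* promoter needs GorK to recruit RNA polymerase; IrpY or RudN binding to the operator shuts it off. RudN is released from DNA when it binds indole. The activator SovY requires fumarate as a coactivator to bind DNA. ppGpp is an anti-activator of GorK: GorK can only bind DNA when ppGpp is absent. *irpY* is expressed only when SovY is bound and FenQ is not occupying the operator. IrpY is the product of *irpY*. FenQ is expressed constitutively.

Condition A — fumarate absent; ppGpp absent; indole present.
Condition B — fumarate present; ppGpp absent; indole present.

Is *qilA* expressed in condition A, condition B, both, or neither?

Condition A:
Fumarate is absent, so SovY is inactive.
FenQ is produced constitutively and is active.
With repressor FenQ bound, *irpY* is not transcribed.
So IrpY is not produced.
ppGpp is absent, so GorK is active.
Indole is present, so RudN is inactive.
No repressor is bound and GorK is active, so *qilA* is transcribed.
→ *qilA* is ON in A.
Condition B:
Fumarate is present, so SovY is active.
FenQ is produced constitutively and is active.
With repressor FenQ bound, *irpY* is not transcribed.
So IrpY is not produced.
ppGpp is absent, so GorK is active.
Indole is present, so RudN is inactive.
No repressor is bound and GorK is active, so *qilA* is transcribed.
→ *qilA* is ON in B.

both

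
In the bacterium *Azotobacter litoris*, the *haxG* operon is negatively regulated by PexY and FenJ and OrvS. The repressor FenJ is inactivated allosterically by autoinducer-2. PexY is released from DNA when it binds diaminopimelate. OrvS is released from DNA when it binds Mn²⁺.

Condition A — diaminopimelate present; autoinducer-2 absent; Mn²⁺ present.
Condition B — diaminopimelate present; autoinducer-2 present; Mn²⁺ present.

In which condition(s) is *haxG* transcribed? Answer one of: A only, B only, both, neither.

Condition A:
Diaminopimelate is present, so PexY is inactive.
Autoinducer-2 is absent, so FenJ is active.
Mn²⁺ is present, so OrvS is inactive.
With repressor FenJ bound, *haxG* is not transcribed.
→ *haxG* is OFF in A.
Condition B:
Diaminopimelate is present, so PexY is inactive.
Autoinducer-2 is present, so FenJ is inactive.
Mn²⁺ is present, so OrvS is inactive.
With no repressor bound, *haxG* is transcribed.
→ *haxG* is ON in B.

B only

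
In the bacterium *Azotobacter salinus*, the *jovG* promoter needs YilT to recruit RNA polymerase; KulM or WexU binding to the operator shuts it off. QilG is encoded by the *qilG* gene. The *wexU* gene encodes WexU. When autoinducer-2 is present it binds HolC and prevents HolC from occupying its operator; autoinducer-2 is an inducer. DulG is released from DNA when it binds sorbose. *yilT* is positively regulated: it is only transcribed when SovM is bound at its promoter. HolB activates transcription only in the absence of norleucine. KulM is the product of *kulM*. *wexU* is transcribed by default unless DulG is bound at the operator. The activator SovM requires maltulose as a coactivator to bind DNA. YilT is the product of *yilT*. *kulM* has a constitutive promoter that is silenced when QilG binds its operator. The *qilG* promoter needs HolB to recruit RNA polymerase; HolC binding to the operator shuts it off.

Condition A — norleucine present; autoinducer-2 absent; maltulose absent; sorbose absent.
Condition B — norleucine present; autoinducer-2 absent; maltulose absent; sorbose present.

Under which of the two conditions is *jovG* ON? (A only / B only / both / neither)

Condition A:
Norleucine is present, so HolB is inactive.
Autoinducer-2 is absent, so HolC is active.
With repressor HolC bound, *qilG* is not transcribed.
So QilG is not produced.
With no repressor bound, *kulM* is transcribed.
So KulM is produced and active.
Maltulose is absent, so SovM is inactive.
Required activator SovM is absent, so *yilT* is not transcribed.
So YilT is not produced.
Sorbose is absent, so DulG is active.
With repressor DulG bound, *wexU* is not transcribed.
So WexU is not produced.
With repressor KulM bound, *jovG* is not transcribed.
→ *jovG* is OFF in A.
Condition B:
Norleucine is present, so HolB is inactive.
Autoinducer-2 is absent, so HolC is active.
With repressor HolC bound, *qilG* is not transcribed.
So QilG is not produced.
With no repressor bound, *kulM* is transcribed.
So KulM is produced and active.
Maltulose is absent, so SovM is inactive.
Required activator SovM is absent, so *yilT* is not transcribed.
So YilT is not produced.
Sorbose is present, so DulG is inactive.
With no repressor bound, *wexU* is transcribed.
So WexU is produced and active.
With repressor KulM bound, *jovG* is not transcribed.
→ *jovG* is OFF in B.

neither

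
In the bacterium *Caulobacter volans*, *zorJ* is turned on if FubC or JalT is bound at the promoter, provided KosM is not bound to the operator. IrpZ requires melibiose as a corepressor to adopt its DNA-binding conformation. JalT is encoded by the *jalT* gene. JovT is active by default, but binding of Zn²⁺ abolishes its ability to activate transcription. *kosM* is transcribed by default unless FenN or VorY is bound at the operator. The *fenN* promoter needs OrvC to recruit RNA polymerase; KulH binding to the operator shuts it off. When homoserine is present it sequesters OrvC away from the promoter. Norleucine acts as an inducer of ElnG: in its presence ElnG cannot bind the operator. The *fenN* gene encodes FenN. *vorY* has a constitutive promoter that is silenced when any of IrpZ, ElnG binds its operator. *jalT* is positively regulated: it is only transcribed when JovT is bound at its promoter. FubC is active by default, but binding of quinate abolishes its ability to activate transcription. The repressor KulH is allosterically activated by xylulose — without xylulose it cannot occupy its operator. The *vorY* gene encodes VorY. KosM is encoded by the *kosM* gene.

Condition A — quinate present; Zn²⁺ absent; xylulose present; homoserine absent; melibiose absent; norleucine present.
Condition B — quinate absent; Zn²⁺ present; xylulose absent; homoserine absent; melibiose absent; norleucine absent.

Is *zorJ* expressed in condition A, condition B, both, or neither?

both

Condition A:
Quinate is present, so FubC is inactive.
Zn²⁺ is absent, so JovT is active.
No repressor is bound and JovT is active, so *jalT* is transcribed.
So JalT is produced and active.
Xylulose is present, so KulH is active.
Homoserine is absent, so OrvC is active.
With repressor KulH bound, *fenN* is not transcribed.
So FenN is not produced.
Melibiose is absent, so IrpZ is inactive.
Norleucine is present, so ElnG is inactive.
With no repressor bound, *vorY* is transcribed.
So VorY is produced and active.
With repressor VorY bound, *kosM* is not transcribed.
So KosM is not produced.
Activator JalT is present, so *zorJ* is transcribed.
→ *zorJ* is ON in A.
Condition B:
Quinate is absent, so FubC is active.
Zn²⁺ is present, so JovT is inactive.
Required activator JovT is absent, so *jalT* is not transcribed.
So JalT is not produced.
Xylulose is absent, so KulH is inactive.
Homoserine is absent, so OrvC is active.
No repressor is bound and OrvC is active, so *fenN* is transcribed.
So FenN is produced and active.
Melibiose is absent, so IrpZ is inactive.
Norleucine is absent, so ElnG is active.
With repressor ElnG bound, *vorY* is not transcribed.
So VorY is not produced.
With repressor FenN bound, *kosM* is not transcribed.
So KosM is not produced.
Activator FubC is present, so *zorJ* is transcribed.
→ *zorJ* is ON in B.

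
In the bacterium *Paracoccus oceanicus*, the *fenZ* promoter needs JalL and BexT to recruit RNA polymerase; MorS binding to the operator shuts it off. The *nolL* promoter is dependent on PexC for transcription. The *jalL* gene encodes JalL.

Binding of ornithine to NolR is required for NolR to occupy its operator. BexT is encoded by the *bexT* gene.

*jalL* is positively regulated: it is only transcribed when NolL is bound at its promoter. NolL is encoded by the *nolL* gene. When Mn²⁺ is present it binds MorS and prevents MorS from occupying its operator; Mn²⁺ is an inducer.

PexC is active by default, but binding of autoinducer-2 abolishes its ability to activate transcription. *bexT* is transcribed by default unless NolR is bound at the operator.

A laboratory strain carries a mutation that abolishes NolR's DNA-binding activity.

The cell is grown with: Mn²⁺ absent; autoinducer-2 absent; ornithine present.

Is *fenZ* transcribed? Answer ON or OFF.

OFF

Mn²⁺ is absent, so MorS is active.
Autoinducer-2 is absent, so PexC is active.
No repressor is bound and PexC is active, so *nolL* is transcribed.
So NolL is produced and active.
No repressor is bound and NolL is active, so *jalL* is transcribed.
So JalL is produced and active.
NolR is non-functional in this strain, so it has no effect.
With no repressor bound, *bexT* is transcribed.
So BexT is produced and active.
With repressor MorS bound, *fenZ* is not transcribed.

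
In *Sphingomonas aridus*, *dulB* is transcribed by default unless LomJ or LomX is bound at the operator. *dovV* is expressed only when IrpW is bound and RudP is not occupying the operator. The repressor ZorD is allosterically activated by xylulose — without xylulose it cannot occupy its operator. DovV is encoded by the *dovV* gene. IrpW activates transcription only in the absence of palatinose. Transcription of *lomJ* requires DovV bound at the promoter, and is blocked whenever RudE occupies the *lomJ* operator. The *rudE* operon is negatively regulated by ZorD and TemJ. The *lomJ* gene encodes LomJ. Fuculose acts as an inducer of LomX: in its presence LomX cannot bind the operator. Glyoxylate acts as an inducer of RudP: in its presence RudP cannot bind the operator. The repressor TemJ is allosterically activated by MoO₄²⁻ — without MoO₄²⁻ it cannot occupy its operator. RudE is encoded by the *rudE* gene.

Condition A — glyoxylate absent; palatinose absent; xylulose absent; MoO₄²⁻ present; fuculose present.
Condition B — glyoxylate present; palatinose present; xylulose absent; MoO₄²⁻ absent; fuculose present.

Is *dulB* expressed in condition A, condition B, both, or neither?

Condition A:
Glyoxylate is absent, so RudP is active.
Palatinose is absent, so IrpW is active.
With repressor RudP bound, *dovV* is not transcribed.
So DovV is not produced.
Xylulose is absent, so ZorD is inactive.
MoO₄²⁻ is present, so TemJ is active.
With repressor TemJ bound, *rudE* is not transcribed.
So RudE is not produced.
Required activator DovV is absent, so *lomJ* is not transcribed.
So LomJ is not produced.
Fuculose is present, so LomX is inactive.
With no repressor bound, *dulB* is transcribed.
→ *dulB* is ON in A.
Condition B:
Glyoxylate is present, so RudP is inactive.
Palatinose is present, so IrpW is inactive.
Required activator IrpW is absent, so *dovV* is not transcribed.
So DovV is not produced.
Xylulose is absent, so ZorD is inactive.
MoO₄²⁻ is absent, so TemJ is inactive.
With no repressor bound, *rudE* is transcribed.
So RudE is produced and active.
With repressor RudE bound, *lomJ* is not transcribed.
So LomJ is not produced.
Fuculose is present, so LomX is inactive.
With no repressor bound, *dulB* is transcribed.
→ *dulB* is ON in B.

both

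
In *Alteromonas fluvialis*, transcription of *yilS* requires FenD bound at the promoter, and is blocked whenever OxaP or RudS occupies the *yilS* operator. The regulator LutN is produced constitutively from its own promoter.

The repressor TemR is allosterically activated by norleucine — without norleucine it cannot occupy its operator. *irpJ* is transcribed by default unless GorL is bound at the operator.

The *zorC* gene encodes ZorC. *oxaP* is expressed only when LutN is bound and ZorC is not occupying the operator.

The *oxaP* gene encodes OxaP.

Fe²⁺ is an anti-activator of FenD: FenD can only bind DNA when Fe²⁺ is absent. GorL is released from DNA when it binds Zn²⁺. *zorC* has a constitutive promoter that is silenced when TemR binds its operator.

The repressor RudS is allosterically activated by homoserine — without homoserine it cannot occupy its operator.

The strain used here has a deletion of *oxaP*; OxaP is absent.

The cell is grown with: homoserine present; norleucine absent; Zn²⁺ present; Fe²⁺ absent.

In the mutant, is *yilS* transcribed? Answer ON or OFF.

OxaP is non-functional in this strain, so it has no effect.
Homoserine is present, so RudS is active.
Fe²⁺ is absent, so FenD is active.
With repressor RudS bound, *yilS* is not transcribed.

OFF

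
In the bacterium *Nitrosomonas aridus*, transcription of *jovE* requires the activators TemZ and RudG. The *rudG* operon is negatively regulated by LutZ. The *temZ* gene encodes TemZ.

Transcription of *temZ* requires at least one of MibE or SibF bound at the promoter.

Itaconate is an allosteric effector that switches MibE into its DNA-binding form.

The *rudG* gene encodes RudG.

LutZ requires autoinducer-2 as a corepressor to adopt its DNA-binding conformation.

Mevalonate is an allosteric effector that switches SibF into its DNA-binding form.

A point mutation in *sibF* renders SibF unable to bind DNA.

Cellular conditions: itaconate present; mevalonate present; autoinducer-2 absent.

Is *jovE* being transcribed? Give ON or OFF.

ON

Itaconate is present, so MibE is active.
SibF is non-functional in this strain, so it has no effect.
Activator MibE is present, so *temZ* is transcribed.
So TemZ is produced and active.
Autoinducer-2 is absent, so LutZ is inactive.
With no repressor bound, *rudG* is transcribed.
So RudG is produced and active.
No repressor is bound and TemZ and RudG are active, so *jovE* is transcribed.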